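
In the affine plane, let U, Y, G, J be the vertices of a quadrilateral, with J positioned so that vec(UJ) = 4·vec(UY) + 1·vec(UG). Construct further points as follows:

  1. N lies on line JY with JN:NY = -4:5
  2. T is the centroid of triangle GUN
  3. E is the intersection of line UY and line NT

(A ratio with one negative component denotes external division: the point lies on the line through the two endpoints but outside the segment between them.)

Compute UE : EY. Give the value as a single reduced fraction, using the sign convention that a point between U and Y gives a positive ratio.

UE:EY = -16/25

Set U = (0, 0), Y = (1, 0), G = (0, 1), J = (4, 1); any affine frame gives the same invariant.
1. N lies on line JY with JN:NY = -4:5 ⇒ N = (16, 5)
2. T is the centroid of triangle GUN ⇒ T = (16/3, 2)
3. E is the intersection of line UY and line NT ⇒ E = (-16/9, 0)
E = U + t·(Y−U) with t = -16/9, so UE:EY = t:(1−t) = -16/9:25/9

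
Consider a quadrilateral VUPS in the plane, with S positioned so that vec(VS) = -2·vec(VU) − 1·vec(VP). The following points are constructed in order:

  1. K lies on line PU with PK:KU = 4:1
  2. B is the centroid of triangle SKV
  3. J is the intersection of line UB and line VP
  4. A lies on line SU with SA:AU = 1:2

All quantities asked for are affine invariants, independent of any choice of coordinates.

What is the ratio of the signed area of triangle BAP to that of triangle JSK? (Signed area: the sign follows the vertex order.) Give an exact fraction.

[BAP]:[JSK] = 9/2

Work in coordinates with V = (0, 0), U = (1, 0), P = (0, 1), S = (-2, -1).
1. K lies on line PU with PK:KU = 4:1 ⇒ K = (4/5, 1/5)
2. B is the centroid of triangle SKV ⇒ B = (-2/5, -4/15)
3. J is the intersection of line UB and line VP ⇒ J = (0, -4/21)
4. A lies on line SU with SA:AU = 1:2 ⇒ A = (-1, -2/3)
2·[BAP] = -3/5, 2·[JSK] = -2/15
[BAP]:[JSK] = -3/5:-2/15 = 9/2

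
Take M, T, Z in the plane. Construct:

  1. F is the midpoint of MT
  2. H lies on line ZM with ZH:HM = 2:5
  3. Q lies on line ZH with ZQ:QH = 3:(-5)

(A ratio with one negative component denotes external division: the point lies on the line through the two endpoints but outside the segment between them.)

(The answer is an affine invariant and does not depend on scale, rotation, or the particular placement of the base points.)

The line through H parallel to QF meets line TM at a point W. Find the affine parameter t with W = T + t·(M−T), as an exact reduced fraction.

t = 3/4

Work in coordinates with M = (0, 0), T = (1, 0), Z = (0, 1).
1. F is the midpoint of MT ⇒ F = (1/2, 0)
2. H lies on line ZM with ZH:HM = 2:5 ⇒ H = (0, 5/7)
3. Q lies on line ZH with ZQ:QH = 3:(-5) ⇒ Q = (0, 10/7)
through H parallel to QF: direction (1/2, -10/7); meets TM at W = (1/4, 0)
W = T + t·(M−T) with t = 3/4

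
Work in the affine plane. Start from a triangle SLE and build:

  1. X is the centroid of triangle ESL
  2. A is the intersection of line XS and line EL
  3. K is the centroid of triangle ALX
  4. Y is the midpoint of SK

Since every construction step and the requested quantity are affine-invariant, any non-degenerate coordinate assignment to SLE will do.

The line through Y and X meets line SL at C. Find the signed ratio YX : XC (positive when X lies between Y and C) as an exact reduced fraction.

Work in coordinates with S = (0, 0), L = (1, 0), E = (0, 1).
1. X is the centroid of triangle ESL ⇒ X = (1/3, 1/3)
2. A is the intersection of line XS and line EL ⇒ A = (1/2, 1/2)
3. K is the centroid of triangle ALX ⇒ K = (11/18, 5/18)
4. Y is the midpoint of SK ⇒ Y = (11/36, 5/36)
line YX meets SL at C = (2/7, 0)
X = Y + t·(C−Y) with t = -7/5, so YX:XC = -7/5:12/5

YX:XC = -7/12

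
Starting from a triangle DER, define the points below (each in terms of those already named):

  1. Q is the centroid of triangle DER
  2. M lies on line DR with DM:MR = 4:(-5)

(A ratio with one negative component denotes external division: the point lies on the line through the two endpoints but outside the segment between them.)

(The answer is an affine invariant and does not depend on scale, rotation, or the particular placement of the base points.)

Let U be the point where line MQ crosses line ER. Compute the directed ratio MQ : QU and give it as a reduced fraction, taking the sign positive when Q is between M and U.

Work in coordinates with D = (0, 0), E = (1, 0), R = (0, 1).
1. Q is the centroid of triangle DER ⇒ Q = (1/3, 1/3)
2. M lies on line DR with DM:MR = 4:(-5) ⇒ M = (0, -4)
line MQ meets ER at U = (5/14, 9/14)
Q = M + t·(U−M) with t = 14/15, so MQ:QU = 14/15:1/15

MQ:QU = 14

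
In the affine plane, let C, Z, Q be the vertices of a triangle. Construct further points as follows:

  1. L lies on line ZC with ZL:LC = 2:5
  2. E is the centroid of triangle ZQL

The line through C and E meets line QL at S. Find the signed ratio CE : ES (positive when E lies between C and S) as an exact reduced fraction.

CE:ES = -17/2

Work in coordinates with C = (0, 0), Z = (1, 0), Q = (0, 1).
1. L lies on line ZC with ZL:LC = 2:5 ⇒ L = (5/7, 0)
2. E is the centroid of triangle ZQL ⇒ E = (4/7, 1/3)
line CE meets QL at S = (60/119, 5/17)
E = C + t·(S−C) with t = 17/15, so CE:ES = 17/15:-2/15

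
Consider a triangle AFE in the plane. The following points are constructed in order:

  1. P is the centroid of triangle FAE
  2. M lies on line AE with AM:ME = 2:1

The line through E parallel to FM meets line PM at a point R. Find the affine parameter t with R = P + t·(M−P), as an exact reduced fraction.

t = 4

Work in coordinates with A = (0, 0), F = (1, 0), E = (0, 1).
1. P is the centroid of triangle FAE ⇒ P = (1/3, 1/3)
2. M lies on line AE with AM:ME = 2:1 ⇒ M = (0, 2/3)
through E parallel to FM: direction (-1, 2/3); meets PM at R = (-1, 5/3)
R = P + t·(M−P) with t = 4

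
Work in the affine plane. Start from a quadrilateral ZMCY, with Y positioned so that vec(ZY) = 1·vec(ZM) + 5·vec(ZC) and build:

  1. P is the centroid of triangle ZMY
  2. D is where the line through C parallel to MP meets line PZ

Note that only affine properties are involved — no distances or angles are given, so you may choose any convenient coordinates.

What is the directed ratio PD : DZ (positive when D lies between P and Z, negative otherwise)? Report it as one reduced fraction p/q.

PD:DZ = 4

Work in coordinates with Z = (0, 0), M = (1, 0), C = (0, 1), Y = (1, 5).
1. P is the centroid of triangle ZMY ⇒ P = (2/3, 5/3)
2. D is where the line through C parallel to MP meets line PZ ⇒ D = (2/15, 1/3)
D = P + t·(Z−P) with t = 4/5, so PD:DZ = t:(1−t) = 4/5:1/5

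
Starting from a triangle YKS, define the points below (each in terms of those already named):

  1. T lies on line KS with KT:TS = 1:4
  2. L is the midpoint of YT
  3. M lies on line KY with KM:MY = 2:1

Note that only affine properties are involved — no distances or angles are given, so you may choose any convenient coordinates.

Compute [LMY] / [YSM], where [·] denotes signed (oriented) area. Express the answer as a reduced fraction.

[LMY]:[YSM] = 1/10

Set Y = (0, 0), K = (1, 0), S = (0, 1); any affine frame gives the same invariant.
1. T lies on line KS with KT:TS = 1:4 ⇒ T = (4/5, 1/5)
2. L is the midpoint of YT ⇒ L = (2/5, 1/10)
3. M lies on line KY with KM:MY = 2:1 ⇒ M = (1/3, 0)
2·[LMY] = -1/30, 2·[YSM] = -1/3
[LMY]:[YSM] = -1/30:-1/3 = 1/10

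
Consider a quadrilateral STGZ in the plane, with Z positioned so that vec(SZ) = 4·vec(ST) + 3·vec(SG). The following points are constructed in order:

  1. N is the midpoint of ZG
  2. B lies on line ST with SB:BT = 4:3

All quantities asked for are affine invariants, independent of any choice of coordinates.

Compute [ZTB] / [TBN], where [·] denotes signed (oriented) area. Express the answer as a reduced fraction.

Set S = (0, 0), T = (1, 0), G = (0, 1), Z = (4, 3); any affine frame gives the same invariant.
1. N is the midpoint of ZG ⇒ N = (2, 2)
2. B lies on line ST with SB:BT = 4:3 ⇒ B = (4/7, 0)
2·[ZTB] = -9/7, 2·[TBN] = -6/7
[ZTB]:[TBN] = -9/7:-6/7 = 3/2

[ZTB]:[TBN] = 3/2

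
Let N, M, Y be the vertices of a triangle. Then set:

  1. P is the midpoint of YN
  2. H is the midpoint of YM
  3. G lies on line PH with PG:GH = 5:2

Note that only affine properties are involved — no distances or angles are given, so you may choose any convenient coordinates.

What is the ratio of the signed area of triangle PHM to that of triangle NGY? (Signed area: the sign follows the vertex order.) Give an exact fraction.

Work in coordinates with N = (0, 0), M = (1, 0), Y = (0, 1).
1. P is the midpoint of YN ⇒ P = (0, 1/2)
2. H is the midpoint of YM ⇒ H = (1/2, 1/2)
3. G lies on line PH with PG:GH = 5:2 ⇒ G = (5/14, 1/2)
2·[PHM] = -1/4, 2·[NGY] = 5/14
[PHM]:[NGY] = -1/4:5/14 = -7/10

[PHM]:[NGY] = -7/10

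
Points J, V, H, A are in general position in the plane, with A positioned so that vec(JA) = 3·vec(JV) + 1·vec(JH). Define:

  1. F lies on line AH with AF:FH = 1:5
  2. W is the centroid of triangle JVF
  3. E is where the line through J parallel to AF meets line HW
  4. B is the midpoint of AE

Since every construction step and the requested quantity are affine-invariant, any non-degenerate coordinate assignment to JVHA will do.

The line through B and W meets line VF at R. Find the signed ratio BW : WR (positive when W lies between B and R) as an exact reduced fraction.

Assign J = (0, 0), V = (1, 0), H = (0, 1), A = (3, 1) — the answer is frame-independent, so this choice is without loss of generality.
1. F lies on line AH with AF:FH = 1:5 ⇒ F = (5/2, 1)
2. W is the centroid of triangle JVF ⇒ W = (7/6, 1/3)
3. E is where the line through J parallel to AF meets line HW ⇒ E = (7/4, 0)
4. B is the midpoint of AE ⇒ B = (19/8, 1/2)
line BW meets VF at R = (73/46, 9/23)
W = B + t·(R−B) with t = 23/15, so BW:WR = 23/15:-8/15

BW:WR = -23/8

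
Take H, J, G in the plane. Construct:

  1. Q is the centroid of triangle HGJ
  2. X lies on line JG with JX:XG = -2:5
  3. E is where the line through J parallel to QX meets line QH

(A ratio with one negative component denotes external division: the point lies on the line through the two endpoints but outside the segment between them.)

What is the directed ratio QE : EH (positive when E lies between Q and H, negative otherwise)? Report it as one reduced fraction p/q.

Set H = (0, 0), J = (1, 0), G = (0, 1); any affine frame gives the same invariant.
1. Q is the centroid of triangle HGJ ⇒ Q = (1/3, 1/3)
2. X lies on line JG with JX:XG = -2:5 ⇒ X = (5/3, -2/3)
3. E is where the line through J parallel to QX meets line QH ⇒ E = (3/7, 3/7)
E = Q + t·(H−Q) with t = -2/7, so QE:EH = t:(1−t) = -2/7:9/7

QE:EH = -2/9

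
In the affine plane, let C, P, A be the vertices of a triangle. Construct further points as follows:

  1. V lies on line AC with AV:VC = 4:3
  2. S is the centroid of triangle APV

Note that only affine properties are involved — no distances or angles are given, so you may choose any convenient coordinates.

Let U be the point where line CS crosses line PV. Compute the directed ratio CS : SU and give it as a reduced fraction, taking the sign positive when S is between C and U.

CS:SU = -13/4

Assign C = (0, 0), P = (1, 0), A = (0, 1) — the answer is frame-independent, so this choice is without loss of generality.
1. V lies on line AC with AV:VC = 4:3 ⇒ V = (0, 3/7)
2. S is the centroid of triangle APV ⇒ S = (1/3, 10/21)
line CS meets PV at U = (3/13, 30/91)
S = C + t·(U−C) with t = 13/9, so CS:SU = 13/9:-4/9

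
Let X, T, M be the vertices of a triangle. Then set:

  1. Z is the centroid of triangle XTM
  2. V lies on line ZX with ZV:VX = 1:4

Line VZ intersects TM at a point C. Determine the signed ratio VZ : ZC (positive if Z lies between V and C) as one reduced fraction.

Assign X = (0, 0), T = (1, 0), M = (0, 1) — the answer is frame-independent, so this choice is without loss of generality.
1. Z is the centroid of triangle XTM ⇒ Z = (1/3, 1/3)
2. V lies on line ZX with ZV:VX = 1:4 ⇒ V = (4/15, 4/15)
line VZ meets TM at C = (1/2, 1/2)
Z = V + t·(C−V) with t = 2/7, so VZ:ZC = 2/7:5/7

VZ:ZC = 2/5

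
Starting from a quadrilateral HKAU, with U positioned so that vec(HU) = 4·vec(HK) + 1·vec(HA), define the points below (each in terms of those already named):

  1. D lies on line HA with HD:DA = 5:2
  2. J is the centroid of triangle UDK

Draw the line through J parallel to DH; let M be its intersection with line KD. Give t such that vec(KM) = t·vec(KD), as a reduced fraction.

t = -2/3

Work in coordinates with H = (0, 0), K = (1, 0), A = (0, 1), U = (4, 1).
1. D lies on line HA with HD:DA = 5:2 ⇒ D = (0, 5/7)
2. J is the centroid of triangle UDK ⇒ J = (5/3, 4/7)
through J parallel to DH: direction (0, -5/7); meets KD at M = (5/3, -10/21)
M = K + t·(D−K) with t = -2/3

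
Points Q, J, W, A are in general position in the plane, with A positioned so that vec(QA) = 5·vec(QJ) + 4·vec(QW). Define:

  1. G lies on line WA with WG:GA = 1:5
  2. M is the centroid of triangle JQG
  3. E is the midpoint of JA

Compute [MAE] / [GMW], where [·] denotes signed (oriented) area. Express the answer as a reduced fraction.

[MAE]:[GMW] = 32/13

Work in coordinates with Q = (0, 0), J = (1, 0), W = (0, 1), A = (5, 4).
1. G lies on line WA with WG:GA = 1:5 ⇒ G = (5/6, 3/2)
2. M is the centroid of triangle JQG ⇒ M = (11/18, 1/2)
3. E is the midpoint of JA ⇒ E = (3, 2)
2·[MAE] = -16/9, 2·[GMW] = -13/18
[MAE]:[GMW] = -16/9:-13/18 = 32/13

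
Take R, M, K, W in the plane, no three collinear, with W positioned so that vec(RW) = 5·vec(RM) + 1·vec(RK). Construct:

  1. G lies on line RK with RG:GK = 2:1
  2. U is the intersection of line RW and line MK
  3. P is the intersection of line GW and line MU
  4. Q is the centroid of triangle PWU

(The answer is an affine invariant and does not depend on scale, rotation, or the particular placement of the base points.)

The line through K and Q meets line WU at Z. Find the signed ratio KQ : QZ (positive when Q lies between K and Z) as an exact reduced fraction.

Work in coordinates with R = (0, 0), M = (1, 0), K = (0, 1), W = (5, 1).
1. G lies on line RK with RG:GK = 2:1 ⇒ G = (0, 2/3)
2. U is the intersection of line RW and line MK ⇒ U = (5/6, 1/6)
3. P is the intersection of line GW and line MU ⇒ P = (5/16, 11/16)
4. Q is the centroid of triangle PWU ⇒ Q = (295/144, 89/144)
line KQ meets WU at Z = (295/114, 59/114)
Q = K + t·(Z−K) with t = 19/24, so KQ:QZ = 19/24:5/24

KQ:QZ = 19/5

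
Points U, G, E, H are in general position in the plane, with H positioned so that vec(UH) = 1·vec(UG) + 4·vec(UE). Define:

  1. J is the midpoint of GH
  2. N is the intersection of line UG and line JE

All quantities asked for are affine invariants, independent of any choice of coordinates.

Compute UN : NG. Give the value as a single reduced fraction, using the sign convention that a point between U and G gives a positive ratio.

UN:NG = -1/2

Set U = (0, 0), G = (1, 0), E = (0, 1), H = (1, 4); any affine frame gives the same invariant.
1. J is the midpoint of GH ⇒ J = (1, 2)
2. N is the intersection of line UG and line JE ⇒ N = (-1, 0)
N = U + t·(G−U) with t = -1, so UN:NG = t:(1−t) = -1:2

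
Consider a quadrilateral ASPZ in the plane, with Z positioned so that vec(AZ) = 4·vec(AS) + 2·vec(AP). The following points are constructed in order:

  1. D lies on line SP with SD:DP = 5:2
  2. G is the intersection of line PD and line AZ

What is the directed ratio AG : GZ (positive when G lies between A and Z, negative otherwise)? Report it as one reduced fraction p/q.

Set A = (0, 0), S = (1, 0), P = (0, 1), Z = (4, 2); any affine frame gives the same invariant.
1. D lies on line SP with SD:DP = 5:2 ⇒ D = (2/7, 5/7)
2. G is the intersection of line PD and line AZ ⇒ G = (2/3, 1/3)
G = A + t·(Z−A) with t = 1/6, so AG:GZ = t:(1−t) = 1/6:5/6

AG:GZ = 1/5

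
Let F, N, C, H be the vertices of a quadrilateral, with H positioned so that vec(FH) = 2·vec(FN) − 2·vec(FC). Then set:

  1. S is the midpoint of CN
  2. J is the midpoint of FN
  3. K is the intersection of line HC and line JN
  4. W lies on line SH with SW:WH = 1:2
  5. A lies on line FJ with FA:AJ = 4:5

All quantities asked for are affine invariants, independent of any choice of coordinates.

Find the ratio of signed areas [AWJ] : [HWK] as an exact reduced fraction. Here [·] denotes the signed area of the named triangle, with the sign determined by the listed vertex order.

Work in coordinates with F = (0, 0), N = (1, 0), C = (0, 1), H = (2, -2).
1. S is the midpoint of CN ⇒ S = (1/2, 1/2)
2. J is the midpoint of FN ⇒ J = (1/2, 0)
3. K is the intersection of line HC and line JN ⇒ K = (2/3, 0)
4. W lies on line SH with SW:WH = 1:2 ⇒ W = (1, -1/3)
5. A lies on line FJ with FA:AJ = 4:5 ⇒ A = (2/9, 0)
2·[AWJ] = 5/54, 2·[HWK] = 2/9
[AWJ]:[HWK] = 5/54:2/9 = 5/12

[AWJ]:[HWK] = 5/12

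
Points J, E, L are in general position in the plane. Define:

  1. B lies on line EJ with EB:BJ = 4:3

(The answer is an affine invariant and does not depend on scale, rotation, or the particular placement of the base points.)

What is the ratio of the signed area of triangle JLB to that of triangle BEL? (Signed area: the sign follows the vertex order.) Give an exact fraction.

[JLB]:[BEL] = -3/4

Choose coordinates J = (0, 0), E = (1, 0), L = (0, 1).
1. B lies on line EJ with EB:BJ = 4:3 ⇒ B = (3/7, 0)
2·[JLB] = -3/7, 2·[BEL] = 4/7
[JLB]:[BEL] = -3/7:4/7 = -3/4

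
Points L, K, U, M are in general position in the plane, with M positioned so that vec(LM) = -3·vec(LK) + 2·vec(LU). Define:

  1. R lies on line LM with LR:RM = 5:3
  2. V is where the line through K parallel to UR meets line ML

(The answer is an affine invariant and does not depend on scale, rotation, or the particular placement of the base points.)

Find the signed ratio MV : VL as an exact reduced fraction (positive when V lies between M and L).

Choose coordinates L = (0, 0), K = (1, 0), U = (0, 1), M = (-3, 2).
1. R lies on line LM with LR:RM = 5:3 ⇒ R = (-15/8, 5/4)
2. V is where the line through K parallel to UR meets line ML ⇒ V = (-1/4, 1/6)
V = M + t·(L−M) with t = 11/12, so MV:VL = t:(1−t) = 11/12:1/12

MV:VL = 11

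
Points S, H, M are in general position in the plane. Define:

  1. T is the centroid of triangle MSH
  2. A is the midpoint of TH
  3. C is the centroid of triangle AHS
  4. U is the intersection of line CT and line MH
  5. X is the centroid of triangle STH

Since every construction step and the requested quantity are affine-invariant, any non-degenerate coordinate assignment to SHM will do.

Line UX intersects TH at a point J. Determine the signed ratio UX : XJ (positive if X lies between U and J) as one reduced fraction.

Work in coordinates with S = (0, 0), H = (1, 0), M = (0, 1).
1. T is the centroid of triangle MSH ⇒ T = (1/3, 1/3)
2. A is the midpoint of TH ⇒ A = (2/3, 1/6)
3. C is the centroid of triangle AHS ⇒ C = (5/9, 1/18)
4. U is the intersection of line CT and line MH ⇒ U = (-1, 2)
5. X is the centroid of triangle STH ⇒ X = (4/9, 1/9)
line UX meets TH at J = (5/21, 8/21)
X = U + t·(J−U) with t = 7/6, so UX:XJ = 7/6:-1/6

UX:XJ = -7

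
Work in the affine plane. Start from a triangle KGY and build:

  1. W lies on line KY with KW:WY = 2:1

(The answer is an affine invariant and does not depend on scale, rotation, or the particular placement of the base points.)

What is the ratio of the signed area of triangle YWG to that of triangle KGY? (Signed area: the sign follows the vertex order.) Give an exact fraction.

[YWG]:[KGY] = 1/3

Assign K = (0, 0), G = (1, 0), Y = (0, 1) — the answer is frame-independent, so this choice is without loss of generality.
1. W lies on line KY with KW:WY = 2:1 ⇒ W = (0, 2/3)
2·[YWG] = 1/3, 2·[KGY] = 1
[YWG]:[KGY] = 1/3:1 = 1/3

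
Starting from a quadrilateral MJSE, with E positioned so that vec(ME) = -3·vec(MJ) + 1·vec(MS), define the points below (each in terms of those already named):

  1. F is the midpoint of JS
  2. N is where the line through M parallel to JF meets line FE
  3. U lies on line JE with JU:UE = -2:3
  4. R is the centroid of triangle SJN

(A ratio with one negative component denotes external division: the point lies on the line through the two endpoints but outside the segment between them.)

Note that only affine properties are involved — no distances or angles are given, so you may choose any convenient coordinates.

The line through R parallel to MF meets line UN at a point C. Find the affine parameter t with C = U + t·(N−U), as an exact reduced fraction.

Choose coordinates M = (0, 0), J = (1, 0), S = (0, 1), E = (-3, 1).
1. F is the midpoint of JS ⇒ F = (1/2, 1/2)
2. N is where the line through M parallel to JF meets line FE ⇒ N = (-2/3, 2/3)
3. U lies on line JE with JU:UE = -2:3 ⇒ U = (9, -2)
4. R is the centroid of triangle SJN ⇒ R = (1/9, 5/9)
through R parallel to MF: direction (1/2, 1/2); meets UN at C = (10/333, 158/333)
C = U + t·(N−U) with t = 103/111

t = 103/111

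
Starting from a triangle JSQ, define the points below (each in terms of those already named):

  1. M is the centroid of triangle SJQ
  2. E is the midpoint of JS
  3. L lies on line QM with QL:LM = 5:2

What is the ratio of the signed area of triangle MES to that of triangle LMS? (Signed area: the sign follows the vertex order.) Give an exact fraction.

[MES]:[LMS] = 7/4

Choose coordinates J = (0, 0), S = (1, 0), Q = (0, 1).
1. M is the centroid of triangle SJQ ⇒ M = (1/3, 1/3)
2. E is the midpoint of JS ⇒ E = (1/2, 0)
3. L lies on line QM with QL:LM = 5:2 ⇒ L = (5/21, 11/21)
2·[MES] = 1/6, 2·[LMS] = 2/21
[MES]:[LMS] = 1/6:2/21 = 7/4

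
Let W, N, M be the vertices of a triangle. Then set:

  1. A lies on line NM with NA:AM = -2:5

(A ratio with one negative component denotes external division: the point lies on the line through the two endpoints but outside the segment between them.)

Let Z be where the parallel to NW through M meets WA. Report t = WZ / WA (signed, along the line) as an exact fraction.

t = -3/2

Set W = (0, 0), N = (1, 0), M = (0, 1); any affine frame gives the same invariant.
1. A lies on line NM with NA:AM = -2:5 ⇒ A = (5/3, -2/3)
through M parallel to NW: direction (-1, 0); meets WA at Z = (-5/2, 1)
Z = W + t·(A−W) with t = -3/2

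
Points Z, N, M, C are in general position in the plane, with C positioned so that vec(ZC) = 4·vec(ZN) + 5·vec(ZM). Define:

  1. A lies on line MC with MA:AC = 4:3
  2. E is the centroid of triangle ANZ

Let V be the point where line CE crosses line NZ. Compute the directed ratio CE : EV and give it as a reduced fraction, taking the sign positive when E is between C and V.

Work in coordinates with Z = (0, 0), N = (1, 0), M = (0, 1), C = (4, 5).
1. A lies on line MC with MA:AC = 4:3 ⇒ A = (16/7, 23/7)
2. E is the centroid of triangle ANZ ⇒ E = (23/21, 23/21)
line CE meets NZ at V = (23/82, 0)
E = C + t·(V−C) with t = 82/105, so CE:EV = 82/105:23/105

CE:EV = 82/23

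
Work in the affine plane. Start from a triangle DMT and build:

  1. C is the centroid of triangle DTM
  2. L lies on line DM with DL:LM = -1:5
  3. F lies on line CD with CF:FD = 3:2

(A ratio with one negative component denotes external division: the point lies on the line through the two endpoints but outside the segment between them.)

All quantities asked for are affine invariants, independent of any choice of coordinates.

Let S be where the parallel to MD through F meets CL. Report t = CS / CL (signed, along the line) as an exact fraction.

t = 3/5

Work in coordinates with D = (0, 0), M = (1, 0), T = (0, 1).
1. C is the centroid of triangle DTM ⇒ C = (1/3, 1/3)
2. L lies on line DM with DL:LM = -1:5 ⇒ L = (-1/4, 0)
3. F lies on line CD with CF:FD = 3:2 ⇒ F = (2/15, 2/15)
through F parallel to MD: direction (-1, 0); meets CL at S = (-1/60, 2/15)
S = C + t·(L−C) with t = 3/5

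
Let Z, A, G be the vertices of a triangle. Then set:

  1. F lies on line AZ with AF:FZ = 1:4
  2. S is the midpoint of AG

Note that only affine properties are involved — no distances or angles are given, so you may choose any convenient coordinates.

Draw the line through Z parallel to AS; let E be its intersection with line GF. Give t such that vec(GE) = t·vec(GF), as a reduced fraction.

t = 5

Assign Z = (0, 0), A = (1, 0), G = (0, 1) — the answer is frame-independent, so this choice is without loss of generality.
1. F lies on line AZ with AF:FZ = 1:4 ⇒ F = (4/5, 0)
2. S is the midpoint of AG ⇒ S = (1/2, 1/2)
through Z parallel to AS: direction (-1/2, 1/2); meets GF at E = (4, -4)
E = G + t·(F−G) with t = 5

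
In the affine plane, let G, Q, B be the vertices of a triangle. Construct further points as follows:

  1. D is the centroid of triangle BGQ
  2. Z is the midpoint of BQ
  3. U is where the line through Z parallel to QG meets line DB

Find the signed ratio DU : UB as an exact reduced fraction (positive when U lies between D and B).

DU:UB = 1/3

Assign G = (0, 0), Q = (1, 0), B = (0, 1) — the answer is frame-independent, so this choice is without loss of generality.
1. D is the centroid of triangle BGQ ⇒ D = (1/3, 1/3)
2. Z is the midpoint of BQ ⇒ Z = (1/2, 1/2)
3. U is where the line through Z parallel to QG meets line DB ⇒ U = (1/4, 1/2)
U = D + t·(B−D) with t = 1/4, so DU:UB = t:(1−t) = 1/4:3/4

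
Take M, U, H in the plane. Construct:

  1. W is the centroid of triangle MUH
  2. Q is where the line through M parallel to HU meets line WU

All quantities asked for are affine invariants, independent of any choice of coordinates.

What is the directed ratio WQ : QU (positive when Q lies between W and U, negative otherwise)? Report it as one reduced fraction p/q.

Set M = (0, 0), U = (1, 0), H = (0, 1); any affine frame gives the same invariant.
1. W is the centroid of triangle MUH ⇒ W = (1/3, 1/3)
2. Q is where the line through M parallel to HU meets line WU ⇒ Q = (-1, 1)
Q = W + t·(U−W) with t = -2, so WQ:QU = t:(1−t) = -2:3

WQ:QU = -2/3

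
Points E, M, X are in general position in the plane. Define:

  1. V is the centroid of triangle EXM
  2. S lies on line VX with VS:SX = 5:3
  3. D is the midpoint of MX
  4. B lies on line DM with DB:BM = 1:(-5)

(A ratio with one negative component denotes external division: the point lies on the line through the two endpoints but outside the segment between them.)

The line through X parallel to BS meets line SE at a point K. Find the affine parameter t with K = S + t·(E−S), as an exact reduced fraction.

t = -3/13

Assign E = (0, 0), M = (1, 0), X = (0, 1) — the answer is frame-independent, so this choice is without loss of generality.
1. V is the centroid of triangle EXM ⇒ V = (1/3, 1/3)
2. S lies on line VX with VS:SX = 5:3 ⇒ S = (1/8, 3/4)
3. D is the midpoint of MX ⇒ D = (1/2, 1/2)
4. B lies on line DM with DB:BM = 1:(-5) ⇒ B = (3/8, 5/8)
through X parallel to BS: direction (-1/4, 1/8); meets SE at K = (2/13, 12/13)
K = S + t·(E−S) with t = -3/13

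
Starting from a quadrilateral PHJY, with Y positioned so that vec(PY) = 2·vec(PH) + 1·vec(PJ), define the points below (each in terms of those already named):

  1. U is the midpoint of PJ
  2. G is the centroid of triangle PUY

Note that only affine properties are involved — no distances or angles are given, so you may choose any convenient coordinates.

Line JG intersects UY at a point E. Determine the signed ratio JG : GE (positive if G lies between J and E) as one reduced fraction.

JG:GE = -4

Set P = (0, 0), H = (1, 0), J = (0, 1), Y = (2, 1); any affine frame gives the same invariant.
1. U is the midpoint of PJ ⇒ U = (0, 1/2)
2. G is the centroid of triangle PUY ⇒ G = (2/3, 1/2)
line JG meets UY at E = (1/2, 5/8)
G = J + t·(E−J) with t = 4/3, so JG:GE = 4/3:-1/3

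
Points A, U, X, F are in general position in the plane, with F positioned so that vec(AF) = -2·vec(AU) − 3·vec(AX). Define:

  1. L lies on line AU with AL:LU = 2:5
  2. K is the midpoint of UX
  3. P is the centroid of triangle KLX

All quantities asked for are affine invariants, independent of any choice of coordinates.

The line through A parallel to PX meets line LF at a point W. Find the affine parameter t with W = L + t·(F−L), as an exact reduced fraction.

t = 2/27

Assign A = (0, 0), U = (1, 0), X = (0, 1), F = (-2, -3) — the answer is frame-independent, so this choice is without loss of generality.
1. L lies on line AU with AL:LU = 2:5 ⇒ L = (2/7, 0)
2. K is the midpoint of UX ⇒ K = (1/2, 1/2)
3. P is the centroid of triangle KLX ⇒ P = (11/42, 1/2)
through A parallel to PX: direction (-11/42, 1/2); meets LF at W = (22/189, -2/9)
W = L + t·(F−L) with t = 2/27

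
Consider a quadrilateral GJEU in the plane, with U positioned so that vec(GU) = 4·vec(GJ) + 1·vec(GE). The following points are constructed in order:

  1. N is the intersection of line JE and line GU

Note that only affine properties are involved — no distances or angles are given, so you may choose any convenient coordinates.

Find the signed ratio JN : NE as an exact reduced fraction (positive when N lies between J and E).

Choose coordinates G = (0, 0), J = (1, 0), E = (0, 1), U = (4, 1).
1. N is the intersection of line JE and line GU ⇒ N = (4/5, 1/5)
N = J + t·(E−J) with t = 1/5, so JN:NE = t:(1−t) = 1/5:4/5

JN:NE = 1/4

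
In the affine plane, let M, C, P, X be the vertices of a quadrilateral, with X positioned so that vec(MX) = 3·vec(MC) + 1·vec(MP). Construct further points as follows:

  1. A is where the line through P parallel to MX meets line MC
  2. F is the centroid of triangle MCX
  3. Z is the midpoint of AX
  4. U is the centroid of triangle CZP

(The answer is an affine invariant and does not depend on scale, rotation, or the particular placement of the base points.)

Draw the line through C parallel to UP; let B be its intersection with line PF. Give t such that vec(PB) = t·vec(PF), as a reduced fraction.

Set M = (0, 0), C = (1, 0), P = (0, 1), X = (3, 1); any affine frame gives the same invariant.
1. A is where the line through P parallel to MX meets line MC ⇒ A = (-3, 0)
2. F is the centroid of triangle MCX ⇒ F = (4/3, 1/3)
3. Z is the midpoint of AX ⇒ Z = (0, 1/2)
4. U is the centroid of triangle CZP ⇒ U = (1/3, 1/2)
through C parallel to UP: direction (-1/3, 1/2); meets PF at B = (1/2, 3/4)
B = P + t·(F−P) with t = 3/8

t = 3/8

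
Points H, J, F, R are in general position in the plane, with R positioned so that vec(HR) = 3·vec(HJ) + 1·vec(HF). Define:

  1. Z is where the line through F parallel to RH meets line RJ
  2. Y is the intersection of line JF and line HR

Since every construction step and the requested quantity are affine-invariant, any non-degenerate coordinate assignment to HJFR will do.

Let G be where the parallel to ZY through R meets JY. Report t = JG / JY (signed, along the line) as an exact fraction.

Work in coordinates with H = (0, 0), J = (1, 0), F = (0, 1), R = (3, 1).
1. Z is where the line through F parallel to RH meets line RJ ⇒ Z = (9, 4)
2. Y is the intersection of line JF and line HR ⇒ Y = (3/4, 1/4)
through R parallel to ZY: direction (-33/4, -15/4); meets JY at G = (15/16, 1/16)
G = J + t·(Y−J) with t = 1/4

t = 1/4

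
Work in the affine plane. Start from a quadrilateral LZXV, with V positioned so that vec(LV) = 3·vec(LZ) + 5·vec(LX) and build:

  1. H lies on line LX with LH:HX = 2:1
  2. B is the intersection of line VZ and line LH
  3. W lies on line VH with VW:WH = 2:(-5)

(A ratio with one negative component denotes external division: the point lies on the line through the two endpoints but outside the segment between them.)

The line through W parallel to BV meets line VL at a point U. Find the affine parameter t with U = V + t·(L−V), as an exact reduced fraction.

Assign L = (0, 0), Z = (1, 0), X = (0, 1), V = (3, 5) — the answer is frame-independent, so this choice is without loss of generality.
1. H lies on line LX with LH:HX = 2:1 ⇒ H = (0, 2/3)
2. B is the intersection of line VZ and line LH ⇒ B = (0, -5/2)
3. W lies on line VH with VW:WH = 2:(-5) ⇒ W = (5, 71/9)
through W parallel to BV: direction (3, 15/2); meets VL at U = (83/15, 83/9)
U = V + t·(L−V) with t = -38/45

t = -38/45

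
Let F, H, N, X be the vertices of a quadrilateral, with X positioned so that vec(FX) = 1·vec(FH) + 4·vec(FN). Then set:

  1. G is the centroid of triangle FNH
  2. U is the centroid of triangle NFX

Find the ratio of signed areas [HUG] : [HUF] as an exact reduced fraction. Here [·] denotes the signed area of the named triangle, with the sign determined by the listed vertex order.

Set F = (0, 0), H = (1, 0), N = (0, 1), X = (1, 4); any affine frame gives the same invariant.
1. G is the centroid of triangle FNH ⇒ G = (1/3, 1/3)
2. U is the centroid of triangle NFX ⇒ U = (1/3, 5/3)
2·[HUG] = 8/9, 2·[HUF] = 5/3
[HUG]:[HUF] = 8/9:5/3 = 8/15

[HUG]:[HUF] = 8/15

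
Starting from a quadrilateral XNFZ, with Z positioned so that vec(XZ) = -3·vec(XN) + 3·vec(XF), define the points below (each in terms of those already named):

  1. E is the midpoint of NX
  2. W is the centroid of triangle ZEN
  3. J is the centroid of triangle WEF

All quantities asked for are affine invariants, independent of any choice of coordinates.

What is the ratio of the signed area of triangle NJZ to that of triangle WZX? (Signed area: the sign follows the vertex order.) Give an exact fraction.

[NJZ]:[WZX] = -2/9

Assign X = (0, 0), N = (1, 0), F = (0, 1), Z = (-3, 3) — the answer is frame-independent, so this choice is without loss of generality.
1. E is the midpoint of NX ⇒ E = (1/2, 0)
2. W is the centroid of triangle ZEN ⇒ W = (-1/2, 1)
3. J is the centroid of triangle WEF ⇒ J = (0, 2/3)
2·[NJZ] = -1/3, 2·[WZX] = 3/2
[NJZ]:[WZX] = -1/3:3/2 = -2/9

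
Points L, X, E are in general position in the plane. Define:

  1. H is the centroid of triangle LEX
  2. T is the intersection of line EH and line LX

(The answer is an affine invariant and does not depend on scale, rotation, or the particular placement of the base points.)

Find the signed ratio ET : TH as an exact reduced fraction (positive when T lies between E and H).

Set L = (0, 0), X = (1, 0), E = (0, 1); any affine frame gives the same invariant.
1. H is the centroid of triangle LEX ⇒ H = (1/3, 1/3)
2. T is the intersection of line EH and line LX ⇒ T = (1/2, 0)
T = E + t·(H−E) with t = 3/2, so ET:TH = t:(1−t) = 3/2:-1/2

ET:TH = -3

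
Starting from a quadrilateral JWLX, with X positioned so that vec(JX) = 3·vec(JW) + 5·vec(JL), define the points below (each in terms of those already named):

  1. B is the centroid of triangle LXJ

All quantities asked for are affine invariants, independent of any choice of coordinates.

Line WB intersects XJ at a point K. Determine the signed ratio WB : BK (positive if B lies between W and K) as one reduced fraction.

Choose coordinates J = (0, 0), W = (1, 0), L = (0, 1), X = (3, 5).
1. B is the centroid of triangle LXJ ⇒ B = (1, 2)
line WB meets XJ at K = (1, 5/3)
B = W + t·(K−W) with t = 6/5, so WB:BK = 6/5:-1/5

WB:BK = -6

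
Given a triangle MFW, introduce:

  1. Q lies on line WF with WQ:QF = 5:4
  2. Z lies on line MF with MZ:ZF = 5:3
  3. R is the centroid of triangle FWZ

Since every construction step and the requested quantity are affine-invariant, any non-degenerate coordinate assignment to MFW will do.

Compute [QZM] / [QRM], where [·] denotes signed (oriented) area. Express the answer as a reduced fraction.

Work in coordinates with M = (0, 0), F = (1, 0), W = (0, 1).
1. Q lies on line WF with WQ:QF = 5:4 ⇒ Q = (5/9, 4/9)
2. Z lies on line MF with MZ:ZF = 5:3 ⇒ Z = (5/8, 0)
3. R is the centroid of triangle FWZ ⇒ R = (13/24, 1/3)
2·[QZM] = -5/18, 2·[QRM] = -1/18
[QZM]:[QRM] = -5/18:-1/18 = 5

[QZM]:[QRM] = 5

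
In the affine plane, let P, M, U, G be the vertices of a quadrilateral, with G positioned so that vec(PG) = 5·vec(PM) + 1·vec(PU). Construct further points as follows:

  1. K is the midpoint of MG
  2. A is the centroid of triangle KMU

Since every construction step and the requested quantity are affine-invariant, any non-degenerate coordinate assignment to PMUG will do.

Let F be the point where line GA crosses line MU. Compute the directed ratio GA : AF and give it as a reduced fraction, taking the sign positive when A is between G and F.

GA:AF = 5

Assign P = (0, 0), M = (1, 0), U = (0, 1), G = (5, 1) — the answer is frame-independent, so this choice is without loss of generality.
1. K is the midpoint of MG ⇒ K = (3, 1/2)
2. A is the centroid of triangle KMU ⇒ A = (4/3, 1/2)
line GA meets MU at F = (3/5, 2/5)
A = G + t·(F−G) with t = 5/6, so GA:AF = 5/6:1/6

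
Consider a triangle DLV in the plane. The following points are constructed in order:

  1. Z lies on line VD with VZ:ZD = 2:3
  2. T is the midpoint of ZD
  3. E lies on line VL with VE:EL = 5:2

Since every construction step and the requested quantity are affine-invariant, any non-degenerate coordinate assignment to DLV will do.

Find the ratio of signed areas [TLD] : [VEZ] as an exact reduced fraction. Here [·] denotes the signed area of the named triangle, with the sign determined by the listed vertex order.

Choose coordinates D = (0, 0), L = (1, 0), V = (0, 1).
1. Z lies on line VD with VZ:ZD = 2:3 ⇒ Z = (0, 3/5)
2. T is the midpoint of ZD ⇒ T = (0, 3/10)
3. E lies on line VL with VE:EL = 5:2 ⇒ E = (5/7, 2/7)
2·[TLD] = -3/10, 2·[VEZ] = -2/7
[TLD]:[VEZ] = -3/10:-2/7 = 21/20

[TLD]:[VEZ] = 21/20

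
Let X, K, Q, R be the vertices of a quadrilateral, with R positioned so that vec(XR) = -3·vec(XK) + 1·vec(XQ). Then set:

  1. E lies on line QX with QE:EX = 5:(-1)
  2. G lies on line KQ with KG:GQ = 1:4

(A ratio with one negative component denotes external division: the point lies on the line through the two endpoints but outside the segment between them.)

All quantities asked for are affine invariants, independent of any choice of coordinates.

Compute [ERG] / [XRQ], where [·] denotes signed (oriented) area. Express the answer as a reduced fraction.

Set X = (0, 0), K = (1, 0), Q = (0, 1), R = (-3, 1); any affine frame gives the same invariant.
1. E lies on line QX with QE:EX = 5:(-1) ⇒ E = (0, -1/4)
2. G lies on line KQ with KG:GQ = 1:4 ⇒ G = (4/5, 1/5)
2·[ERG] = -47/20, 2·[XRQ] = -3
[ERG]:[XRQ] = -47/20:-3 = 47/60

[ERG]:[XRQ] = 47/60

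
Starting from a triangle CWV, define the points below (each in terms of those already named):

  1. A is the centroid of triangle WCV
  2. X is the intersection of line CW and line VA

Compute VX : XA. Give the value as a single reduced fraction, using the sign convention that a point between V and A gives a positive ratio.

Work in coordinates with C = (0, 0), W = (1, 0), V = (0, 1).
1. A is the centroid of triangle WCV ⇒ A = (1/3, 1/3)
2. X is the intersection of line CW and line VA ⇒ X = (1/2, 0)
X = V + t·(A−V) with t = 3/2, so VX:XA = t:(1−t) = 3/2:-1/2

VX:XA = -3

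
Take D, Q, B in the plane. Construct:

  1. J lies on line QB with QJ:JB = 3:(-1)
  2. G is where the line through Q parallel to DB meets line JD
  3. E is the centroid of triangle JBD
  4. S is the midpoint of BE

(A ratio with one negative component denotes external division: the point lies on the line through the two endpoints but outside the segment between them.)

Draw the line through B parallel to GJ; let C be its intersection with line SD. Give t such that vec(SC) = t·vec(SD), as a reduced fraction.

t = -1/2

Choose coordinates D = (0, 0), Q = (1, 0), B = (0, 1).
1. J lies on line QB with QJ:JB = 3:(-1) ⇒ J = (-1/2, 3/2)
2. G is where the line through Q parallel to DB meets line JD ⇒ G = (1, -3)
3. E is the centroid of triangle JBD ⇒ E = (-1/6, 5/6)
4. S is the midpoint of BE ⇒ S = (-1/12, 11/12)
through B parallel to GJ: direction (-3/2, 9/2); meets SD at C = (-1/8, 11/8)
C = S + t·(D−S) with t = -1/2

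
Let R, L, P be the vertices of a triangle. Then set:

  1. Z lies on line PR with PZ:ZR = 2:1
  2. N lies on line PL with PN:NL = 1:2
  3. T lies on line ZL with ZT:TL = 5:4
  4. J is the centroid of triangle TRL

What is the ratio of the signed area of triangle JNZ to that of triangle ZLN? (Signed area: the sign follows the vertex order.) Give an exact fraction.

[JNZ]:[ZLN] = 65/108

Choose coordinates R = (0, 0), L = (1, 0), P = (0, 1).
1. Z lies on line PR with PZ:ZR = 2:1 ⇒ Z = (0, 1/3)
2. N lies on line PL with PN:NL = 1:2 ⇒ N = (1/3, 2/3)
3. T lies on line ZL with ZT:TL = 5:4 ⇒ T = (5/9, 4/27)
4. J is the centroid of triangle TRL ⇒ J = (14/27, 4/81)
2·[JNZ] = 65/243, 2·[ZLN] = 4/9
[JNZ]:[ZLN] = 65/243:4/9 = 65/108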